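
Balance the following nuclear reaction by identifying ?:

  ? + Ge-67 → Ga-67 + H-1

Conserve mass number: A + 67 = 67 + 1, so A = 1.
Conserve atomic number: Z + 32 = 31 + 1, so Z = 0.
A = 1 and Z = 0 is n — a neutron.

neutron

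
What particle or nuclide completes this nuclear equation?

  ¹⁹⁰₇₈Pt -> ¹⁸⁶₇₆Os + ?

alpha particle

Conserve mass number: 190 = 186 + A, so A = 4.
Conserve atomic number: 78 = 76 + Z, so Z = 2.
A = 4 and Z = 2 is ⁴₂He — an alpha particle.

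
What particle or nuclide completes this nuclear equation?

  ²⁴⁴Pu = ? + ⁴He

U-240

Conserve mass number: 244 = A + 4, so A = 240.
Conserve atomic number: 94 = Z + 2, so Z = 92.
Z = 92 is uranium, so the species is ²⁴⁰U.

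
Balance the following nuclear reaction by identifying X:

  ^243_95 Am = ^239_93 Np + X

Conserve mass number: 243 = 239 + A, so A = 4.
Conserve atomic number: 95 = 93 + Z, so Z = 2.
A = 4 and Z = 2 is ^4_2 He — an alpha particle.

alpha particle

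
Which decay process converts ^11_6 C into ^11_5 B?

beta-plus decay or electron capture

ΔA = 11 − 11 = 0; ΔZ = 5 − 6 = -1.
A is unchanged and Z drops by 1 — a proton has become a neutron (β⁺ emission or electron capture).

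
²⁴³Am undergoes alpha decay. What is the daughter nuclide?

Np-239

Alpha decay: mass number changes by -4, atomic number by -2.
A: 243 − 4 = 239; Z: 95 − 2 = 93.
Z = 93 is neptunium, so the daughter is ²³⁹Np.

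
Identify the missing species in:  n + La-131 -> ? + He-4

Cs-128

Conserve mass number: 1 + 131 = A + 4, so A = 128.
Conserve atomic number: 0 + 57 = Z + 2, so Z = 55.
Z = 55 is caesium, so the species is Cs-128.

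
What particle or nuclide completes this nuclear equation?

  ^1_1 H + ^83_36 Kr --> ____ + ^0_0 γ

Conserve mass number: 1 + 83 = A + 0, so A = 84.
Conserve atomic number: 1 + 36 = Z + 0, so Z = 37.
Z = 37 is rubidium, so the species is ^84_37 Rb.

Rb-84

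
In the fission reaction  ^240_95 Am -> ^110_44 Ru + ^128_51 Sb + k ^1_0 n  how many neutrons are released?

2

Conserve mass number: 240 = 110 + 128 + k, so k = 240 − 238 = 2.
Check atomic number: 95 = 44 + 51 + 0 = 95. ✓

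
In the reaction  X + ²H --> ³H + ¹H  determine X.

Conserve mass number: A + 2 = 3 + 1, so A = 2.
Conserve atomic number: Z + 1 = 1 + 1, so Z = 1.
A = 2 and Z = 1 is ²H — a deuteron.

deuteron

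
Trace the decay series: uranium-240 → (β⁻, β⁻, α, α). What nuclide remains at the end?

Start: (A, Z) = (240, 92).
After β⁻: (240, 93).
After β⁻: (240, 94).
After α: (236, 92).
After α: (232, 90).
Z = 90 is thorium.

Th-232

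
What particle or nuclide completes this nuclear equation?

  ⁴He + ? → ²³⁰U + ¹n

Th-227

Conserve mass number: 4 + A = 230 + 1, so A = 227.
Conserve atomic number: 2 + Z = 92 + 0, so Z = 90.
Z = 90 is thorium, so the species is ²²⁷Th.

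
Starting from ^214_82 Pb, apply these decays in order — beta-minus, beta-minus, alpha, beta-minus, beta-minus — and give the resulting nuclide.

Po-210

Start: (A, Z) = (214, 82).
After β⁻: (214, 83).
After β⁻: (214, 84).
After α: (210, 82).
After β⁻: (210, 83).
After β⁻: (210, 84).
Z = 84 is polonium.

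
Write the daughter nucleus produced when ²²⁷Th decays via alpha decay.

Alpha decay: mass number changes by -4, atomic number by -2.
A: 227 − 4 = 223; Z: 90 − 2 = 88.
Z = 88 is radium, so the daughter is ²²³Ra.

Ra-223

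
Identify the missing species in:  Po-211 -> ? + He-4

Conserve mass number: 211 = A + 4, so A = 207.
Conserve atomic number: 84 = Z + 2, so Z = 82.
Z = 82 is lead, so the species is Pb-207.

Pb-207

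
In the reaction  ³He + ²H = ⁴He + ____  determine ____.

proton

Conserve mass number: 3 + 2 = 4 + A, so A = 1.
Conserve atomic number: 2 + 1 = 2 + Z, so Z = 1.
A = 1 and Z = 1 is ¹H — a proton.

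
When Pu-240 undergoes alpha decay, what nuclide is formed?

U-236

Alpha decay: mass number changes by -4, atomic number by -2.
A: 240 − 4 = 236; Z: 94 − 2 = 92.
Z = 92 is uranium, so the daughter is U-236.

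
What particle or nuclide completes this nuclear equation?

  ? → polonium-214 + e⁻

Bi-214

Conserve mass number: A = 214 + 0, so A = 214.
Conserve atomic number: Z = 84 − 1, so Z = 83.
Z = 83 is bismuth, so the species is bismuth-214.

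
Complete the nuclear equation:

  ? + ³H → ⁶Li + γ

He-3

Conserve mass number: A + 3 = 6 + 0, so A = 3.
Conserve atomic number: Z + 1 = 3 + 0, so Z = 2.
Z = 2 is helium, so the species is ³He.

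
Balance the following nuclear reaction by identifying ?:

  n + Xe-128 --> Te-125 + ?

Conserve mass number: 1 + 128 = 125 + A, so A = 4.
Conserve atomic number: 0 + 54 = 52 + Z, so Z = 2.
A = 4 and Z = 2 is He-4 — an alpha particle.

alpha particle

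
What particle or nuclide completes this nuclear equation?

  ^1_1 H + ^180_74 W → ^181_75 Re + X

Conserve mass number: 1 + 180 = 181 + A, so A = 0.
Conserve atomic number: 1 + 74 = 75 + Z, so Z = 0.
A = 0 and Z = 0 is ^0_0 γ — a gamma ray.

gamma ray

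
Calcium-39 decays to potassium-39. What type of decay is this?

ΔA = 39 − 39 = 0; ΔZ = 19 − 20 = -1.
A is unchanged and Z drops by 1 — a proton has become a neutron (β⁺ emission or electron capture).

beta-plus decay or electron capture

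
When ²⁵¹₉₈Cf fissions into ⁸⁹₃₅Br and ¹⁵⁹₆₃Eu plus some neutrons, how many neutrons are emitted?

Conserve mass number: 251 = 89 + 159 + k, so k = 251 − 248 = 3.
Check atomic number: 98 = 35 + 63 + 0 = 98. ✓

3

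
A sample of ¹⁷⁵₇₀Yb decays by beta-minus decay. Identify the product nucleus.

Beta-minus decay: mass number changes by +0, atomic number by +1.
A: 175 = 175; Z: 70 + 1 = 71.
Z = 71 is lutetium, so the daughter is ¹⁷⁵₇₁Lu.

Lu-175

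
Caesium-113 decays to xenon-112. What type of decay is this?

ΔA = 112 − 113 = -1; ΔZ = 54 − 55 = -1.
A drops by 1 and Z drops by 1 — a proton was emitted.

proton emission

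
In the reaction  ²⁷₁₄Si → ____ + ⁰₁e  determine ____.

Conserve mass number: 27 = A + 0, so A = 27.
Conserve atomic number: 14 = Z + 1, so Z = 13.
Z = 13 is aluminium, so the species is ²⁷₁₃Al.

Al-27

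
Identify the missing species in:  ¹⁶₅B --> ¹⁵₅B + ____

Conserve mass number: 16 = 15 + A, so A = 1.
Conserve atomic number: 5 = 5 + Z, so Z = 0.
A = 1 and Z = 0 is ¹₀n — a neutron.

neutron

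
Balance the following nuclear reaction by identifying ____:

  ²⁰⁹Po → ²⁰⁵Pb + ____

alpha particle

Conserve mass number: 209 = 205 + A, so A = 4.
Conserve atomic number: 84 = 82 + Z, so Z = 2.
A = 4 and Z = 2 is ⁴He — an alpha particle.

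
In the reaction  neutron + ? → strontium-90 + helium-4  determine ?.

Conserve mass number: 1 + A = 90 + 4, so A = 93.
Conserve atomic number: 0 + Z = 38 + 2, so Z = 40.
Z = 40 is zirconium, so the species is zirconium-93.

Zr-93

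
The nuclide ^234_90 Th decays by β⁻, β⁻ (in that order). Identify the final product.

U-234

Start: (A, Z) = (234, 90).
After β⁻: (234, 91).
After β⁻: (234, 92).
Z = 92 is uranium.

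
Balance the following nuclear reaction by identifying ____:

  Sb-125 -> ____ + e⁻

Te-125

Conserve mass number: 125 = A + 0, so A = 125.
Conserve atomic number: 51 = Z − 1, so Z = 52.
Z = 52 is tellurium, so the species is Te-125.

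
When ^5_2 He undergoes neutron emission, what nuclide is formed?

He-4

Neutron emission: mass number changes by -1, atomic number by +0.
A: 5 − 1 = 4; Z: 2 = 2.
Z = 2 is helium, so the daughter is ^4_2 He.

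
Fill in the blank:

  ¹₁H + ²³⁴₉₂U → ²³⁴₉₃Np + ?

Conserve mass number: 1 + 234 = 234 + A, so A = 1.
Conserve atomic number: 1 + 92 = 93 + Z, so Z = 0.
A = 1 and Z = 0 is ¹₀n — a neutron.

neutron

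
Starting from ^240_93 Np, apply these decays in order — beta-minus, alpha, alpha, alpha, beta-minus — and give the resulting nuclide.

Start: (A, Z) = (240, 93).
After β⁻: (240, 94).
After α: (236, 92).
After α: (232, 90).
After α: (228, 88).
After β⁻: (228, 89).
Z = 89 is actinium.

Ac-228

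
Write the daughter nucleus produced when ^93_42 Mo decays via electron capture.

Nb-93

Electron capture: mass number changes by +0, atomic number by -1.
A: 93 = 93; Z: 42 − 1 = 41.
Z = 41 is niobium, so the daughter is ^93_41 Nb.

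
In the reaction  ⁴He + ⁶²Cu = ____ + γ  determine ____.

Ga-66

Conserve mass number: 4 + 62 = A + 0, so A = 66.
Conserve atomic number: 2 + 29 = Z + 0, so Z = 31.
Z = 31 is gallium, so the species is ⁶⁶Ga.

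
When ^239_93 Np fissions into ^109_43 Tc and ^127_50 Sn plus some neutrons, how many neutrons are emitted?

3

Conserve mass number: 239 = 109 + 127 + k, so k = 239 − 236 = 3.
Check atomic number: 93 = 43 + 50 + 0 = 93. ✓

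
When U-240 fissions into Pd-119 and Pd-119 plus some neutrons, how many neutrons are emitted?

Conserve mass number: 240 = 119 + 119 + k, so k = 240 − 238 = 2.
Check atomic number: 92 = 46 + 46 + 0 = 92. ✓

2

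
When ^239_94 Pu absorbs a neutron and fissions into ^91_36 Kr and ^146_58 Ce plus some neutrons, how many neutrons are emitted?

Conserve mass number: 240 = 91 + 146 + k, so k = 240 − 237 = 3.
Check atomic number: 94 = 36 + 58 + 0 = 94. ✓

3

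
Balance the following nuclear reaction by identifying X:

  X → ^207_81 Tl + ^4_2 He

Conserve mass number: A = 207 + 4, so A = 211.
Conserve atomic number: Z = 81 + 2, so Z = 83.
Z = 83 is bismuth, so the species is ^211_83 Bi.

Bi-211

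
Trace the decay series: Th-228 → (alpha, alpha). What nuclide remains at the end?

Rn-220

Start: (A, Z) = (228, 90).
After α: (224, 88).
After α: (220, 86).
Z = 86 is radon.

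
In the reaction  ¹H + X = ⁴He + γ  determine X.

Conserve mass number: 1 + A = 4 + 0, so A = 3.
Conserve atomic number: 1 + Z = 2 + 0, so Z = 1.
A = 3 and Z = 1 is ³H — a triton.

triton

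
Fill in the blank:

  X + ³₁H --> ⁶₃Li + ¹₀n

alpha particle

Conserve mass number: A + 3 = 6 + 1, so A = 4.
Conserve atomic number: Z + 1 = 3 + 0, so Z = 2.
A = 4 and Z = 2 is ⁴₂He — an alpha particle.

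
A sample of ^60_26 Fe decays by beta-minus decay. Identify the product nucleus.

Co-60

Beta-minus decay: mass number changes by +0, atomic number by +1.
A: 60 = 60; Z: 26 + 1 = 27.
Z = 27 is cobalt, so the daughter is ^60_27 Co.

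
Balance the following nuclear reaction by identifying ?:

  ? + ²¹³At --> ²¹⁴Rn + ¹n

Conserve mass number: A + 213 = 214 + 1, so A = 2.
Conserve atomic number: Z + 85 = 86 + 0, so Z = 1.
A = 2 and Z = 1 is ²H — a deuteron.

deuteron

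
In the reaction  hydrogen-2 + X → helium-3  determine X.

Conserve mass number: 2 + A = 3, so A = 1.
Conserve atomic number: 1 + Z = 2, so Z = 1.
A = 1 and Z = 1 is hydrogen-1 — a proton.

proton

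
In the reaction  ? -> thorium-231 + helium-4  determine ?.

U-235

Conserve mass number: A = 231 + 4, so A = 235.
Conserve atomic number: Z = 90 + 2, so Z = 92.
Z = 92 is uranium, so the species is uranium-235.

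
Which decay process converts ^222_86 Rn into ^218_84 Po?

alpha decay

ΔA = 218 − 222 = -4; ΔZ = 84 − 86 = -2.
A drops by 4 and Z drops by 2 — the signature of alpha emission.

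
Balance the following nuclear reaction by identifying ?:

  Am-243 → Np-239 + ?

alpha particle

Conserve mass number: 243 = 239 + A, so A = 4.
Conserve atomic number: 95 = 93 + Z, so Z = 2.
A = 4 and Z = 2 is He-4 — an alpha particle.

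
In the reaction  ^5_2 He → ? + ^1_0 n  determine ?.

Conserve mass number: 5 = A + 1, so A = 4.
Conserve atomic number: 2 = Z + 0, so Z = 2.
A = 4 and Z = 2 is ^4_2 He — an alpha particle.

He-4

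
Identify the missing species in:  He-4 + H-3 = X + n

Li-6

Conserve mass number: 4 + 3 = A + 1, so A = 6.
Conserve atomic number: 2 + 1 = Z + 0, so Z = 3.
Z = 3 is lithium, so the species is Li-6.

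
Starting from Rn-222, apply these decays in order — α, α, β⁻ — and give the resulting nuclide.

Start: (A, Z) = (222, 86).
After α: (218, 84).
After α: (214, 82).
After β⁻: (214, 83).
Z = 83 is bismuth.

Bi-214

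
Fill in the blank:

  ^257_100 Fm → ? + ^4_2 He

Conserve mass number: 257 = A + 4, so A = 253.
Conserve atomic number: 100 = Z + 2, so Z = 98.
Z = 98 is californium, so the species is ^253_98 Cf.

Cf-253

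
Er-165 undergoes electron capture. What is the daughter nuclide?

Electron capture: mass number changes by +0, atomic number by -1.
A: 165 = 165; Z: 68 − 1 = 67.
Z = 67 is holmium, so the daughter is Ho-165.

Ho-165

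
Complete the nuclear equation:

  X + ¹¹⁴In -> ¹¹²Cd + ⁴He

deuteron

Conserve mass number: A + 114 = 112 + 4, so A = 2.
Conserve atomic number: Z + 49 = 48 + 2, so Z = 1.
A = 2 and Z = 1 is ²H — a deuteron.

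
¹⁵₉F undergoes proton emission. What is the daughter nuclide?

Proton emission: mass number changes by -1, atomic number by -1.
A: 15 − 1 = 14; Z: 9 − 1 = 8.
Z = 8 is oxygen, so the daughter is ¹⁴₈O.

O-14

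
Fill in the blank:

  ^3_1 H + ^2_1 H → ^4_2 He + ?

Conserve mass number: 3 + 2 = 4 + A, so A = 1.
Conserve atomic number: 1 + 1 = 2 + Z, so Z = 0.
A = 1 and Z = 0 is ^1_0 n — a neutron.

neutron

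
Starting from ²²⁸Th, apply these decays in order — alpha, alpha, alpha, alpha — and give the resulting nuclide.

Pb-212

Start: (A, Z) = (228, 90).
After α: (224, 88).
After α: (220, 86).
After α: (216, 84).
After α: (212, 82).
Z = 82 is lead.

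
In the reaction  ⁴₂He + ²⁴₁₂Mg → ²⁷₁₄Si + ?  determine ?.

neutron

Conserve mass number: 4 + 24 = 27 + A, so A = 1.
Conserve atomic number: 2 + 12 = 14 + Z, so Z = 0.
A = 1 and Z = 0 is ¹₀n — a neutron.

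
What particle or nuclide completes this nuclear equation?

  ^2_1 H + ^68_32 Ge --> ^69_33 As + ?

Conserve mass number: 2 + 68 = 69 + A, so A = 1.
Conserve atomic number: 1 + 32 = 33 + Z, so Z = 0.
A = 1 and Z = 0 is ^1_0 n — a neutron.

neutron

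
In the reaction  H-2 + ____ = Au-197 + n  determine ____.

Pt-196

Conserve mass number: 2 + A = 197 + 1, so A = 196.
Conserve atomic number: 1 + Z = 79 + 0, so Z = 78.
Z = 78 is platinum, so the species is Pt-196.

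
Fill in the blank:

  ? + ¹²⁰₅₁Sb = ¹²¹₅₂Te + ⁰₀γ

proton

Conserve mass number: A + 120 = 121 + 0, so A = 1.
Conserve atomic number: Z + 51 = 52 + 0, so Z = 1.
A = 1 and Z = 1 is ¹₁H — a proton.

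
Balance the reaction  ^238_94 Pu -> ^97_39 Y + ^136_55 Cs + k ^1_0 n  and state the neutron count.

5

Conserve mass number: 238 = 97 + 136 + k, so k = 238 − 233 = 5.
Check atomic number: 94 = 39 + 55 + 0 = 94. ✓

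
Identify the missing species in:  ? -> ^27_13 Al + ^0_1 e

Si-27

Conserve mass number: A = 27 + 0, so A = 27.
Conserve atomic number: Z = 13 + 1, so Z = 14.
Z = 14 is silicon, so the species is ^27_14 Si.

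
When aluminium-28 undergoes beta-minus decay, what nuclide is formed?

Beta-minus decay: mass number changes by +0, atomic number by +1.
A: 28 = 28; Z: 13 + 1 = 14.
Z = 14 is silicon, so the daughter is silicon-28.

Si-28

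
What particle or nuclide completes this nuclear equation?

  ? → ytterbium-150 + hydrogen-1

Lu-151

Conserve mass number: A = 150 + 1, so A = 151.
Conserve atomic number: Z = 70 + 1, so Z = 71.
Z = 71 is lutetium, so the species is lutetium-151.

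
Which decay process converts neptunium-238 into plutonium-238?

beta-minus decay

ΔA = 238 − 238 = 0; ΔZ = 94 − 93 = +1.
A is unchanged and Z rises by 1 — a neutron has become a proton (β⁻ decay).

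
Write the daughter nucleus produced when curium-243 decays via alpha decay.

Pu-239

Alpha decay: mass number changes by -4, atomic number by -2.
A: 243 − 4 = 239; Z: 96 − 2 = 94.
Z = 94 is plutonium, so the daughter is plutonium-239.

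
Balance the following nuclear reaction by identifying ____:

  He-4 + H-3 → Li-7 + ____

Conserve mass number: 4 + 3 = 7 + A, so A = 0.
Conserve atomic number: 2 + 1 = 3 + Z, so Z = 0.
A = 0 and Z = 0 is γ — a gamma ray.

gamma ray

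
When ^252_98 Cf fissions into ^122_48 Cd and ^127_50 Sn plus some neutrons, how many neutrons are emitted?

3

Conserve mass number: 252 = 122 + 127 + k, so k = 252 − 249 = 3.
Check atomic number: 98 = 48 + 50 + 0 = 98. ✓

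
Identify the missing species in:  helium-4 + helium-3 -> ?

Conserve mass number: 4 + 3 = A, so A = 7.
Conserve atomic number: 2 + 2 = Z, so Z = 4.
Z = 4 is beryllium, so the species is beryllium-7.

Be-7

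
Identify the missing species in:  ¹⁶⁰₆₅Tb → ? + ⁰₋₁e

Dy-160

Conserve mass number: 160 = A + 0, so A = 160.
Conserve atomic number: 65 = Z − 1, so Z = 66.
Z = 66 is dysprosium, so the species is ¹⁶⁰₆₆Dy.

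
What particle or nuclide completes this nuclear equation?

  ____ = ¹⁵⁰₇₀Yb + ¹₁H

Lu-151

Conserve mass number: A = 150 + 1, so A = 151.
Conserve atomic number: Z = 70 + 1, so Z = 71.
Z = 71 is lutetium, so the species is ¹⁵¹₇₁Lu.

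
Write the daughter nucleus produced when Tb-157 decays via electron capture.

Electron capture: mass number changes by +0, atomic number by -1.
A: 157 = 157; Z: 65 − 1 = 64.
Z = 64 is gadolinium, so the daughter is Gd-157.

Gd-157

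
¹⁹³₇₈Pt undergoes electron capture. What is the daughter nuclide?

Ir-193

Electron capture: mass number changes by +0, atomic number by -1.
A: 193 = 193; Z: 78 − 1 = 77.
Z = 77 is iridium, so the daughter is ¹⁹³₇₇Ir.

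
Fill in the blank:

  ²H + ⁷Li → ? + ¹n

Be-8

Conserve mass number: 2 + 7 = A + 1, so A = 8.
Conserve atomic number: 1 + 3 = Z + 0, so Z = 4.
Z = 4 is beryllium, so the species is ⁸Be.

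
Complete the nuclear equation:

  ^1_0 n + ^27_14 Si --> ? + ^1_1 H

Al-27

Conserve mass number: 1 + 27 = A + 1, so A = 27.
Conserve atomic number: 0 + 14 = Z + 1, so Z = 13.
Z = 13 is aluminium, so the species is ^27_13 Al.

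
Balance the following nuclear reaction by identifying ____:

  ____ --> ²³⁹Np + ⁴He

Am-243

Conserve mass number: A = 239 + 4, so A = 243.
Conserve atomic number: Z = 93 + 2, so Z = 95.
Z = 95 is americium, so the species is ²⁴³Am.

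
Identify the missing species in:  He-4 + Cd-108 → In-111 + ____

Conserve mass number: 4 + 108 = 111 + A, so A = 1.
Conserve atomic number: 2 + 48 = 49 + Z, so Z = 1.
A = 1 and Z = 1 is H-1 — a proton.

proton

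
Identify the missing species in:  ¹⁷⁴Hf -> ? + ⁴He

Conserve mass number: 174 = A + 4, so A = 170.
Conserve atomic number: 72 = Z + 2, so Z = 70.
Z = 70 is ytterbium, so the species is ¹⁷⁰Yb.

Yb-170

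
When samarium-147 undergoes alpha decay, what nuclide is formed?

Alpha decay: mass number changes by -4, atomic number by -2.
A: 147 − 4 = 143; Z: 62 − 2 = 60.
Z = 60 is neodymium, so the daughter is neodymium-143.

Nd-143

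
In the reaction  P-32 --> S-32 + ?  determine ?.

beta-minus particle

Conserve mass number: 32 = 32 + A, so A = 0.
Conserve atomic number: 15 = 16 + Z, so Z = -1.
A = 0 and Z = -1 is e⁻ — a beta-minus particle.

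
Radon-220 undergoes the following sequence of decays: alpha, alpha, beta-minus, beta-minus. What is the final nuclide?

Start: (A, Z) = (220, 86).
After α: (216, 84).
After α: (212, 82).
After β⁻: (212, 83).
After β⁻: (212, 84).
Z = 84 is polonium.

Po-212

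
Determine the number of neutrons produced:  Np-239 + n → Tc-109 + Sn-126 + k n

Conserve mass number: 240 = 109 + 126 + k, so k = 240 − 235 = 5.
Check atomic number: 93 = 43 + 50 + 0 = 93. ✓

5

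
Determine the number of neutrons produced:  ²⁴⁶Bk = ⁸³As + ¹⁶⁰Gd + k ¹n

Conserve mass number: 246 = 83 + 160 + k, so k = 246 − 243 = 3.
Check atomic number: 97 = 33 + 64 + 0 = 97. ✓

3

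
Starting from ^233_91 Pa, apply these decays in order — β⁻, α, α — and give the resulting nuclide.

Start: (A, Z) = (233, 91).
After β⁻: (233, 92).
After α: (229, 90).
After α: (225, 88).
Z = 88 is radium.

Ra-225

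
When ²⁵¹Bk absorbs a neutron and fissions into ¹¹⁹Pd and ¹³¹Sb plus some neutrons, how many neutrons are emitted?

2

Conserve mass number: 252 = 119 + 131 + k, so k = 252 − 250 = 2.
Check atomic number: 97 = 46 + 51 + 0 = 97. ✓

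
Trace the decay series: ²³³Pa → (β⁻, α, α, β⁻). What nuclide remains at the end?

Start: (A, Z) = (233, 91).
After β⁻: (233, 92).
After α: (229, 90).
After α: (225, 88).
After β⁻: (225, 89).
Z = 89 is actinium.

Ac-225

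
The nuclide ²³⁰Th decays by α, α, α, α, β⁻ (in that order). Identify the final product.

Start: (A, Z) = (230, 90).
After α: (226, 88).
After α: (222, 86).
After α: (218, 84).
After α: (214, 82).
After β⁻: (214, 83).
Z = 83 is bismuth.

Bi-214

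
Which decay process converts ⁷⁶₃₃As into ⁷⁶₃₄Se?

ΔA = 76 − 76 = 0; ΔZ = 34 − 33 = +1.
A is unchanged and Z rises by 1 — a neutron has become a proton (β⁻ decay).

beta-minus decay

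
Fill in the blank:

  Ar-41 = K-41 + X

beta-minus particle

Conserve mass number: 41 = 41 + A, so A = 0.
Conserve atomic number: 18 = 19 + Z, so Z = -1.
A = 0 and Z = -1 is e⁻ — a beta-minus particle.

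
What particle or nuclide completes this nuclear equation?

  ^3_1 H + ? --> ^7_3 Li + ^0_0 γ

Conserve mass number: 3 + A = 7 + 0, so A = 4.
Conserve atomic number: 1 + Z = 3 + 0, so Z = 2.
A = 4 and Z = 2 is ^4_2 He — an alpha particle.

alpha particle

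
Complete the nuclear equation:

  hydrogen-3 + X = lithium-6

Conserve mass number: 3 + A = 6, so A = 3.
Conserve atomic number: 1 + Z = 3, so Z = 2.
Z = 2 is helium, so the species is helium-3.

He-3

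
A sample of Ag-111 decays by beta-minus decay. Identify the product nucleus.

Beta-minus decay: mass number changes by +0, atomic number by +1.
A: 111 = 111; Z: 47 + 1 = 48.
Z = 48 is cadmium, so the daughter is Cd-111.

Cd-111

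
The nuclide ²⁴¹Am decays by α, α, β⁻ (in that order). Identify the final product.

U-233

Start: (A, Z) = (241, 95).
After α: (237, 93).
After α: (233, 91).
After β⁻: (233, 92).
Z = 92 is uranium.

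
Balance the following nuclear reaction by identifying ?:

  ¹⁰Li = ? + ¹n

Conserve mass number: 10 = A + 1, so A = 9.
Conserve atomic number: 3 = Z + 0, so Z = 3.
Z = 3 is lithium, so the species is ⁹Li.

Li-9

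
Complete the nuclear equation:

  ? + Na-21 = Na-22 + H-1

Conserve mass number: A + 21 = 22 + 1, so A = 2.
Conserve atomic number: Z + 11 = 11 + 1, so Z = 1.
A = 2 and Z = 1 is H-2 — a deuteron.

deuteron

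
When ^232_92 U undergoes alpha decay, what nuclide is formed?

Alpha decay: mass number changes by -4, atomic number by -2.
A: 232 − 4 = 228; Z: 92 − 2 = 90.
Z = 90 is thorium, so the daughter is ^228_90 Th.

Th-228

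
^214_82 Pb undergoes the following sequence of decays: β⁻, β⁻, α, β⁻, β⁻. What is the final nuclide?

Start: (A, Z) = (214, 82).
After β⁻: (214, 83).
After β⁻: (214, 84).
After α: (210, 82).
After β⁻: (210, 83).
After β⁻: (210, 84).
Z = 84 is polonium.

Po-210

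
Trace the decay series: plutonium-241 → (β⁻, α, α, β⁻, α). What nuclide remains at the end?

Start: (A, Z) = (241, 94).
After β⁻: (241, 95).
After α: (237, 93).
After α: (233, 91).
After β⁻: (233, 92).
After α: (229, 90).
Z = 90 is thorium.

Th-229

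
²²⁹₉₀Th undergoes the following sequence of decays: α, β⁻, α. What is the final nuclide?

Start: (A, Z) = (229, 90).
After α: (225, 88).
After β⁻: (225, 89).
After α: (221, 87).
Z = 87 is francium.

Fr-221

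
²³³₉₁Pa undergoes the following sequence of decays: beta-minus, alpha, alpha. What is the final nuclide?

Start: (A, Z) = (233, 91).
After β⁻: (233, 92).
After α: (229, 90).
After α: (225, 88).
Z = 88 is radium.

Ra-225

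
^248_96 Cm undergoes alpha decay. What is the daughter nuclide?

Alpha decay: mass number changes by -4, atomic number by -2.
A: 248 − 4 = 244; Z: 96 − 2 = 94.
Z = 94 is plutonium, so the daughter is ^244_94 Pu.

Pu-244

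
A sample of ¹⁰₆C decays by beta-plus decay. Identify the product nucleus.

B-10

Beta-plus decay: mass number changes by +0, atomic number by -1.
A: 10 = 10; Z: 6 − 1 = 5.
Z = 5 is boron, so the daughter is ¹⁰₅B.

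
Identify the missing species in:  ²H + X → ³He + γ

Conserve mass number: 2 + A = 3 + 0, so A = 1.
Conserve atomic number: 1 + Z = 2 + 0, so Z = 1.
A = 1 and Z = 1 is ¹H — a proton.

proton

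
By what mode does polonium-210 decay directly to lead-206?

ΔA = 206 − 210 = -4; ΔZ = 82 − 84 = -2.
A drops by 4 and Z drops by 2 — the signature of alpha emission.

alpha decay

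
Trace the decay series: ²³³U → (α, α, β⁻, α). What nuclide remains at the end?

Fr-221

Start: (A, Z) = (233, 92).
After α: (229, 90).
After α: (225, 88).
After β⁻: (225, 89).
After α: (221, 87).
Z = 87 is francium.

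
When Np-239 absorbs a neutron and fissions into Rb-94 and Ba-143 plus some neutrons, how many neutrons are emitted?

3

Conserve mass number: 240 = 94 + 143 + k, so k = 240 − 237 = 3.
Check atomic number: 93 = 37 + 56 + 0 = 93. ✓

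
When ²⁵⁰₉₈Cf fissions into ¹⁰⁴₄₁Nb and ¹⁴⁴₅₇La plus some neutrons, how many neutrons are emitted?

2

Conserve mass number: 250 = 104 + 144 + k, so k = 250 − 248 = 2.
Check atomic number: 98 = 41 + 57 + 0 = 98. ✓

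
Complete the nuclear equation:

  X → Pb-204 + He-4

Po-208

Conserve mass number: A = 204 + 4, so A = 208.
Conserve atomic number: Z = 82 + 2, so Z = 84.
Z = 84 is polonium, so the species is Po-208.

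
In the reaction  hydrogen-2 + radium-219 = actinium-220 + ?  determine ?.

Conserve mass number: 2 + 219 = 220 + A, so A = 1.
Conserve atomic number: 1 + 88 = 89 + Z, so Z = 0.
A = 1 and Z = 0 is neutron — a neutron.

neutron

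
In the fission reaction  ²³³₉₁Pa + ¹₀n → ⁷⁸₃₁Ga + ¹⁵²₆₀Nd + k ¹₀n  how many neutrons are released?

4

Conserve mass number: 234 = 78 + 152 + k, so k = 234 − 230 = 4.
Check atomic number: 91 = 31 + 60 + 0 = 91. ✓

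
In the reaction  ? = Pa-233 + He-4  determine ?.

Conserve mass number: A = 233 + 4, so A = 237.
Conserve atomic number: Z = 91 + 2, so Z = 93.
Z = 93 is neptunium, so the species is Np-237.

Np-237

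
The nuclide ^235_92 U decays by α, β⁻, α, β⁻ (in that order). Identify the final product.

Start: (A, Z) = (235, 92).
After α: (231, 90).
After β⁻: (231, 91).
After α: (227, 89).
After β⁻: (227, 90).
Z = 90 is thorium.

Th-227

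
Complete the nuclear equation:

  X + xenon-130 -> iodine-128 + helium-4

deuteron

Conserve mass number: A + 130 = 128 + 4, so A = 2.
Conserve atomic number: Z + 54 = 53 + 2, so Z = 1.
A = 2 and Z = 1 is hydrogen-2 — a deuteron.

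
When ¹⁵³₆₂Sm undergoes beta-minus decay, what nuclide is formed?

Beta-minus decay: mass number changes by +0, atomic number by +1.
A: 153 = 153; Z: 62 + 1 = 63.
Z = 63 is europium, so the daughter is ¹⁵³₆₃Eu.

Eu-153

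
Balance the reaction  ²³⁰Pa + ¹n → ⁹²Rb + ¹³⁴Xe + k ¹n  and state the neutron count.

5

Conserve mass number: 231 = 92 + 134 + k, so k = 231 − 226 = 5.
Check atomic number: 91 = 37 + 54 + 0 = 91. ✓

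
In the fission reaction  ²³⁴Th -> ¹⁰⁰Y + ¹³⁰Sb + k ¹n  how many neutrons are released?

Conserve mass number: 234 = 100 + 130 + k, so k = 234 − 230 = 4.
Check atomic number: 90 = 39 + 51 + 0 = 90. ✓

4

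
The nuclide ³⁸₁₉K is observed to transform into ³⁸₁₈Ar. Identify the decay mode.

ΔA = 38 − 38 = 0; ΔZ = 18 − 19 = -1.
A is unchanged and Z drops by 1 — a proton has become a neutron (β⁺ emission or electron capture).

beta-plus decay or electron capture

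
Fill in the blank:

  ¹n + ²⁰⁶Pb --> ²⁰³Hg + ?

Conserve mass number: 1 + 206 = 203 + A, so A = 4.
Conserve atomic number: 0 + 82 = 80 + Z, so Z = 2.
A = 4 and Z = 2 is ⁴He — an alpha particle.

alpha particle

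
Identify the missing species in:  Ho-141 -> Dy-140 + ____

Conserve mass number: 141 = 140 + A, so A = 1.
Conserve atomic number: 67 = 66 + Z, so Z = 1.
A = 1 and Z = 1 is H-1 — a proton.

proton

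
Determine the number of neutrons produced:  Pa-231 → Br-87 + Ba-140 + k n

4

Conserve mass number: 231 = 87 + 140 + k, so k = 231 − 227 = 4.
Check atomic number: 91 = 35 + 56 + 0 = 91. ✓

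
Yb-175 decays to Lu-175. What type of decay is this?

ΔA = 175 − 175 = 0; ΔZ = 71 − 70 = +1.
A is unchanged and Z rises by 1 — a neutron has become a proton (β⁻ decay).

beta-minus decay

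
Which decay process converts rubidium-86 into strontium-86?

ΔA = 86 − 86 = 0; ΔZ = 38 − 37 = +1.
A is unchanged and Z rises by 1 — a neutron has become a proton (β⁻ decay).

beta-minus decay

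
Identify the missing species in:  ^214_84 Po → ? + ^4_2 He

Pb-210

Conserve mass number: 214 = A + 4, so A = 210.
Conserve atomic number: 84 = Z + 2, so Z = 82.
Z = 82 is lead, so the species is ^210_82 Pb.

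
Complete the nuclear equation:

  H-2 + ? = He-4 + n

triton

Conserve mass number: 2 + A = 4 + 1, so A = 3.
Conserve atomic number: 1 + Z = 2 + 0, so Z = 1.
A = 3 and Z = 1 is H-3 — a triton.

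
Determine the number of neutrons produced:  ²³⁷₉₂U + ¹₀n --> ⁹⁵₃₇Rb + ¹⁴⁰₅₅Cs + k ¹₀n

3

Conserve mass number: 238 = 95 + 140 + k, so k = 238 − 235 = 3.
Check atomic number: 92 = 37 + 55 + 0 = 92. ✓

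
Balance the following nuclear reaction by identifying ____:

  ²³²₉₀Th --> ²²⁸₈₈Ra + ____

Conserve mass number: 232 = 228 + A, so A = 4.
Conserve atomic number: 90 = 88 + Z, so Z = 2.
A = 4 and Z = 2 is ⁴₂He — an alpha particle.

alpha particle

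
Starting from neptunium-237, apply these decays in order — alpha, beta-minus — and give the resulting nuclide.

Start: (A, Z) = (237, 93).
After α: (233, 91).
After β⁻: (233, 92).
Z = 92 is uranium.

U-233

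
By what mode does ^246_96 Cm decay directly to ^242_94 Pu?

ΔA = 242 − 246 = -4; ΔZ = 94 − 96 = -2.
A drops by 4 and Z drops by 2 — the signature of alpha emission.

alpha decay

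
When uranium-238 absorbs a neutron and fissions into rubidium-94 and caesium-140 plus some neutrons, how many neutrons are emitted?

5

Conserve mass number: 239 = 94 + 140 + k, so k = 239 − 234 = 5.
Check atomic number: 92 = 37 + 55 + 0 = 92. ✓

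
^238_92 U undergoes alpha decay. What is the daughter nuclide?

Th-234

Alpha decay: mass number changes by -4, atomic number by -2.
A: 238 − 4 = 234; Z: 92 − 2 = 90.
Z = 90 is thorium, so the daughter is ^234_90 Th.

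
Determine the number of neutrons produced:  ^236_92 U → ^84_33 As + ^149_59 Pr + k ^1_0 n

3

Conserve mass number: 236 = 84 + 149 + k, so k = 236 − 233 = 3.
Check atomic number: 92 = 33 + 59 + 0 = 92. ✓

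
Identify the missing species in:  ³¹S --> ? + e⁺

Conserve mass number: 31 = A + 0, so A = 31.
Conserve atomic number: 16 = Z + 1, so Z = 15.
Z = 15 is phosphorus, so the species is ³¹P.

P-31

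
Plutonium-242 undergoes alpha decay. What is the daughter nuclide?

Alpha decay: mass number changes by -4, atomic number by -2.
A: 242 − 4 = 238; Z: 94 − 2 = 92.
Z = 92 is uranium, so the daughter is uranium-238.

U-238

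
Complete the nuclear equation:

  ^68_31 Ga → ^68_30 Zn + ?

positron

Conserve mass number: 68 = 68 + A, so A = 0.
Conserve atomic number: 31 = 30 + Z, so Z = 1.
A = 0 and Z = 1 is ^0_1 e — a positron.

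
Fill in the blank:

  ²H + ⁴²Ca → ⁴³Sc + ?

neutron

Conserve mass number: 2 + 42 = 43 + A, so A = 1.
Conserve atomic number: 1 + 20 = 21 + Z, so Z = 0.
A = 1 and Z = 0 is ¹n — a neutron.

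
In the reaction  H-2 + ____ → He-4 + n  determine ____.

Conserve mass number: 2 + A = 4 + 1, so A = 3.
Conserve atomic number: 1 + Z = 2 + 0, so Z = 1.
A = 3 and Z = 1 is H-3 — a triton.

triton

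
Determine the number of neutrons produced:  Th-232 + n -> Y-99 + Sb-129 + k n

5

Conserve mass number: 233 = 99 + 129 + k, so k = 233 − 228 = 5.
Check atomic number: 90 = 39 + 51 + 0 = 90. ✓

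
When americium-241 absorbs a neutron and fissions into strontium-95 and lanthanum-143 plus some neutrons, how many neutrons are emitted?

Conserve mass number: 242 = 95 + 143 + k, so k = 242 − 238 = 4.
Check atomic number: 95 = 38 + 57 + 0 = 95. ✓

4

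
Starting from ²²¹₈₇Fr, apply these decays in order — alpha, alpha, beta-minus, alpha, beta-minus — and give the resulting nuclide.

Bi-209

Start: (A, Z) = (221, 87).
After α: (217, 85).
After α: (213, 83).
After β⁻: (213, 84).
After α: (209, 82).
After β⁻: (209, 83).
Z = 83 is bismuth.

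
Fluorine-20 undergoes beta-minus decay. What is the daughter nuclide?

Ne-20

Beta-minus decay: mass number changes by +0, atomic number by +1.
A: 20 = 20; Z: 9 + 1 = 10.
Z = 10 is neon, so the daughter is neon-20.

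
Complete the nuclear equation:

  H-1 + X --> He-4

Conserve mass number: 1 + A = 4, so A = 3.
Conserve atomic number: 1 + Z = 2, so Z = 1.
A = 3 and Z = 1 is H-3 — a triton.

triton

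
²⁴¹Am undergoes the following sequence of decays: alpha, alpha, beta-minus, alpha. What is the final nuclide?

Th-229

Start: (A, Z) = (241, 95).
After α: (237, 93).
After α: (233, 91).
After β⁻: (233, 92).
After α: (229, 90).
Z = 90 is thorium.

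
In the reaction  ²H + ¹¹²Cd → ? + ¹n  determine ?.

In-113

Conserve mass number: 2 + 112 = A + 1, so A = 113.
Conserve atomic number: 1 + 48 = Z + 0, so Z = 49.
Z = 49 is indium, so the species is ¹¹³In.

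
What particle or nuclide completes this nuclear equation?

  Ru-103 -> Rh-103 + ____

Conserve mass number: 103 = 103 + A, so A = 0.
Conserve atomic number: 44 = 45 + Z, so Z = -1.
A = 0 and Z = -1 is e⁻ — a beta-minus particle.

beta-minus particle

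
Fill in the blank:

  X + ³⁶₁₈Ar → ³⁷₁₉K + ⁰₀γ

proton

Conserve mass number: A + 36 = 37 + 0, so A = 1.
Conserve atomic number: Z + 18 = 19 + 0, so Z = 1.
A = 1 and Z = 1 is ¹₁H — a proton.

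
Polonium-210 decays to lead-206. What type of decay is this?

ΔA = 206 − 210 = -4; ΔZ = 82 − 84 = -2.
A drops by 4 and Z drops by 2 — the signature of alpha emission.

alpha decay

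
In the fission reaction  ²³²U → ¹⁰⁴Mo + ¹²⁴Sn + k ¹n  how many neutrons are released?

4

Conserve mass number: 232 = 104 + 124 + k, so k = 232 − 228 = 4.
Check atomic number: 92 = 42 + 50 + 0 = 92. ✓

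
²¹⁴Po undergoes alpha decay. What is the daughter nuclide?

Alpha decay: mass number changes by -4, atomic number by -2.
A: 214 − 4 = 210; Z: 84 − 2 = 82.
Z = 82 is lead, so the daughter is ²¹⁰Pb.

Pb-210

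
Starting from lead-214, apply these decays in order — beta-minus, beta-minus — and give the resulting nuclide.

Po-214

Start: (A, Z) = (214, 82).
After β⁻: (214, 83).
After β⁻: (214, 84).
Z = 84 is polonium.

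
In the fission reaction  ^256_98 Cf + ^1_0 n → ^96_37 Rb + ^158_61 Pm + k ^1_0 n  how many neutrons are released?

3

Conserve mass number: 257 = 96 + 158 + k, so k = 257 − 254 = 3.
Check atomic number: 98 = 37 + 61 + 0 = 98. ✓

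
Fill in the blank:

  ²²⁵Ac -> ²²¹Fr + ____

alpha particle

Conserve mass number: 225 = 221 + A, so A = 4.
Conserve atomic number: 89 = 87 + Z, so Z = 2.
A = 4 and Z = 2 is ⁴He — an alpha particle.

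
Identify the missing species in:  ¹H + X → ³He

Conserve mass number: 1 + A = 3, so A = 2.
Conserve atomic number: 1 + Z = 2, so Z = 1.
A = 2 and Z = 1 is ²H — a deuteron.

deuteron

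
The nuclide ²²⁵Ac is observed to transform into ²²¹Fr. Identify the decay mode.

alpha decay

ΔA = 221 − 225 = -4; ΔZ = 87 − 89 = -2.
A drops by 4 and Z drops by 2 — the signature of alpha emission.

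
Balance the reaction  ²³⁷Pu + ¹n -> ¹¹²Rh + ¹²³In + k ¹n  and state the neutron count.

3

Conserve mass number: 238 = 112 + 123 + k, so k = 238 − 235 = 3.
Check atomic number: 94 = 45 + 49 + 0 = 94. ✓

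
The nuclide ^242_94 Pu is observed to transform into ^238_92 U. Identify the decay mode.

ΔA = 238 − 242 = -4; ΔZ = 92 − 94 = -2.
A drops by 4 and Z drops by 2 — the signature of alpha emission.

alpha decay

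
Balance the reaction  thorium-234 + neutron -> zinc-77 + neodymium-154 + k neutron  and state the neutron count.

4

Conserve mass number: 235 = 77 + 154 + k, so k = 235 − 231 = 4.
Check atomic number: 90 = 30 + 60 + 0 = 90. ✓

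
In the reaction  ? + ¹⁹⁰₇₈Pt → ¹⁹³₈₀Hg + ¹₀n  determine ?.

Conserve mass number: A + 190 = 193 + 1, so A = 4.
Conserve atomic number: Z + 78 = 80 + 0, so Z = 2.
A = 4 and Z = 2 is ⁴₂He — an alpha particle.

alpha particle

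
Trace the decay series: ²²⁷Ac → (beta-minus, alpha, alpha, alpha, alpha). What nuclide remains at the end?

Pb-211

Start: (A, Z) = (227, 89).
After β⁻: (227, 90).
After α: (223, 88).
After α: (219, 86).
After α: (215, 84).
After α: (211, 82).
Z = 82 is lead.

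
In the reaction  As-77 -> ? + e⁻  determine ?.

Conserve mass number: 77 = A + 0, so A = 77.
Conserve atomic number: 33 = Z − 1, so Z = 34.
Z = 34 is selenium, so the species is Se-77.

Se-77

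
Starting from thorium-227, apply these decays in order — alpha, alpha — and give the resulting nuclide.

Rn-219

Start: (A, Z) = (227, 90).
After α: (223, 88).
After α: (219, 86).
Z = 86 is radon.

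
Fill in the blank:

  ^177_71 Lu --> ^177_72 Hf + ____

beta-minus particle

Conserve mass number: 177 = 177 + A, so A = 0.
Conserve atomic number: 71 = 72 + Z, so Z = -1.
A = 0 and Z = -1 is ^0_-1 e — a beta-minus particle.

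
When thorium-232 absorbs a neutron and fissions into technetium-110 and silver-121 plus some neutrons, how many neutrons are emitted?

Conserve mass number: 233 = 110 + 121 + k, so k = 233 − 231 = 2.
Check atomic number: 90 = 43 + 47 + 0 = 90. ✓

2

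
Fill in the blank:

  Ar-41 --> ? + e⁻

Conserve mass number: 41 = A + 0, so A = 41.
Conserve atomic number: 18 = Z − 1, so Z = 19.
Z = 19 is potassium, so the species is K-41.

K-41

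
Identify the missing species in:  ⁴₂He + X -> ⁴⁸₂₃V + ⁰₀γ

Conserve mass number: 4 + A = 48 + 0, so A = 44.
Conserve atomic number: 2 + Z = 23 + 0, so Z = 21.
Z = 21 is scandium, so the species is ⁴⁴₂₁Sc.

Sc-44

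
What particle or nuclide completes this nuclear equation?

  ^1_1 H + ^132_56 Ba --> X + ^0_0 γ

Conserve mass number: 1 + 132 = A + 0, so A = 133.
Conserve atomic number: 1 + 56 = Z + 0, so Z = 57.
Z = 57 is lanthanum, so the species is ^133_57 La.

La-133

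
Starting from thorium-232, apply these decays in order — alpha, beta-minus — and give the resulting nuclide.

Start: (A, Z) = (232, 90).
After α: (228, 88).
After β⁻: (228, 89).
Z = 89 is actinium.

Ac-228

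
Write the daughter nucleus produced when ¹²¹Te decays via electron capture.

Electron capture: mass number changes by +0, atomic number by -1.
A: 121 = 121; Z: 52 − 1 = 51.
Z = 51 is antimony, so the daughter is ¹²¹Sb.

Sb-121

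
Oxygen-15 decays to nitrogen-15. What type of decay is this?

beta-plus decay or electron capture

ΔA = 15 − 15 = 0; ΔZ = 7 − 8 = -1.
A is unchanged and Z drops by 1 — a proton has become a neutron (β⁺ emission or electron capture).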